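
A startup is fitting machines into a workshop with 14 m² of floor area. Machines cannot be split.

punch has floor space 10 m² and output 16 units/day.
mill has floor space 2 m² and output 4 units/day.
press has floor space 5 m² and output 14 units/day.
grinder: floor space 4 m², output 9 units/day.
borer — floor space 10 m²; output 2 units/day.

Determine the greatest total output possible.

27

Allowing fractional choices, the relaxed optimum would be about 31.8, but machines are indivisible.
press + grinder: floor space 5 + 4 = 9 ≤ 14, output 14 + 9 = 23.
punch + grinder: floor space 10 + 4 = 14 ≤ 14, output 16 + 9 = 25.
mill + press + grinder: floor space 2 + 5 + 4 = 11 ≤ 14, output 4 + 14 + 9 = 27.
Best is mill, press, and grinder with total output 27.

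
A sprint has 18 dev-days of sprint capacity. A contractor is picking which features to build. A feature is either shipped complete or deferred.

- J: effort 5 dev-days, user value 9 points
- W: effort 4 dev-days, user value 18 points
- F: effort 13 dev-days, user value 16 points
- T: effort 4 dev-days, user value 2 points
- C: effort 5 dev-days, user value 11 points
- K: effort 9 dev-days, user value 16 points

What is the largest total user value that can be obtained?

This is a 0-1 knapsack instance.
Allowing fractional choices, the relaxed optimum would be about 45.1, but features are indivisible.
W + C + K: effort 4 + 5 + 9 = 18 ≤ 18, user value 18 + 11 + 16 = 45.
J + W + K: effort 5 + 4 + 9 = 18 ≤ 18, user value 9 + 18 + 16 = 43.
Best is W, C, and K with total user value 45.

45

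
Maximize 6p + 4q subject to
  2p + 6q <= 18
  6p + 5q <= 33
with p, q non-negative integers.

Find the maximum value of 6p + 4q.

The continuous relaxation peaks at (5.5, 0) with value 33.00; rounding to a feasible lattice point costs some objective.
(p,q)=(5,0) is feasible, giving 30.
(p,q)=(4,1) is feasible, giving 28.
Maximum is 30 at (p,q)=(5,0).

30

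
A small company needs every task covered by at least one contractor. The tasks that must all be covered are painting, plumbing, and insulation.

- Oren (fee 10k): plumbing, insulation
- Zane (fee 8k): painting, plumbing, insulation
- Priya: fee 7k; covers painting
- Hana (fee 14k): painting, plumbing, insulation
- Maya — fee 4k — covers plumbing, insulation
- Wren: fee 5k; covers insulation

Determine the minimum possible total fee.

8

The greedy cost-per-new-task heuristic would pick Maya and Priya for 11, but a cheaper cover exists.
Zane alone covers painting, plumbing, insulation — every task.
Total fee: 8.
No cover costs less than 8.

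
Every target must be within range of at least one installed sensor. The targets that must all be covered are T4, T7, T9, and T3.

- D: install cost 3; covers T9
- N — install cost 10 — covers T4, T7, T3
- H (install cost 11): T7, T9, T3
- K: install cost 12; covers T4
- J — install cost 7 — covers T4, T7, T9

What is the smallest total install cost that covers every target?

13

This is an integer covering problem.
The greedy cost-per-new-target heuristic would pick J and N for 17, but a cheaper cover exists.
Choose D and N: together they cover T4, T7, T9, T3 — every target.
Total install cost: 3 + 10 = 13.
No cover costs less than 13.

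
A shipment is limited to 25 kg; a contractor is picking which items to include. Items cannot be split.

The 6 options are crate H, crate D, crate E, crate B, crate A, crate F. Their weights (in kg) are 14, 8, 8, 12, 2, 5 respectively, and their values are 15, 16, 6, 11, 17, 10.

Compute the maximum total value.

49

Treat it as a binary knapsack problem.
crate D + crate B + crate A: weight 8 + 12 + 2 = 22 ≤ 25, value 16 + 11 + 17 = 44.
crate D + crate E + crate A + crate F: weight 8 + 8 + 2 + 5 = 23 ≤ 25, value 16 + 6 + 17 + 10 = 49.
crate H + crate D + crate A: weight 14 + 8 + 2 = 24 ≤ 25, value 15 + 16 + 17 = 48.
Best is crate D, crate E, crate A, and crate F with total value 49.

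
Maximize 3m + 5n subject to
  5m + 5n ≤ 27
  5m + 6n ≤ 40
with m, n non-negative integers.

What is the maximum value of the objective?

The continuous relaxation peaks at (0, 5.4) with value 27.00; rounding to a feasible lattice point costs some objective.
(m,n)=(0,5): 5·0+5·5=25≤27, 5·0+6·5=30≤40, objective 25.
(m,n)=(1,4): 5·1+5·4=25≤27, 5·1+6·4=29≤40, objective 23.
(m,n)=(0,4): 5·0+5·4=20≤27, 5·0+6·4=24≤40, objective 20.
Maximum is 25 at (m,n)=(0,5).

25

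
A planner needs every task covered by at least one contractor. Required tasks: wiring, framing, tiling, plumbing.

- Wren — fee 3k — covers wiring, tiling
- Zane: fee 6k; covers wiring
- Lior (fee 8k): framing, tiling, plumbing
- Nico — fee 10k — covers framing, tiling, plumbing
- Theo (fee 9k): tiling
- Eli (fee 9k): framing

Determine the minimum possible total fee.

Choose Wren and Lior: together they cover wiring, framing, tiling, plumbing — every task.
Total fee: 3 + 8 = 11.

11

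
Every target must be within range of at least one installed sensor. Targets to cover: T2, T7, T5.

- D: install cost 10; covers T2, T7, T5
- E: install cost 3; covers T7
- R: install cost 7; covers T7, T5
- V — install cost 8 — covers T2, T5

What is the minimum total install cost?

The greedy cost-per-new-target heuristic would pick E and V for 11, but a cheaper cover exists.
D alone covers T2, T7, T5 — every target.
Total install cost: 10.
No cover costs less than 10.

10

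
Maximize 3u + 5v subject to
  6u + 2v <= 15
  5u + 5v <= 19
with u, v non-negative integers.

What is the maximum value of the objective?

15

The continuous relaxation peaks at (0, 3.8) with value 19.00; rounding to a feasible lattice point costs some objective.
(u,v)=(0,3): 6·0+2·3=6≤15, 5·0+5·3=15≤19, objective 15.
(u,v)=(1,2): 6·1+2·2=10≤15, 5·1+5·2=15≤19, objective 13.
No feasible integer point exceeds 15.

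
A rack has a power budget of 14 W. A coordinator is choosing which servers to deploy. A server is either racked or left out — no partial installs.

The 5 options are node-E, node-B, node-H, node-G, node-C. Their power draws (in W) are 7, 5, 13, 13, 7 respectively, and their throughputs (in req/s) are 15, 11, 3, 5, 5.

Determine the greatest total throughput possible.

Treat it as a binary knapsack problem.
Take node-E and node-B: power draw 7 + 5 = 12 ≤ 14, throughput 15 + 11 = 26.
No other feasible combination does better.

26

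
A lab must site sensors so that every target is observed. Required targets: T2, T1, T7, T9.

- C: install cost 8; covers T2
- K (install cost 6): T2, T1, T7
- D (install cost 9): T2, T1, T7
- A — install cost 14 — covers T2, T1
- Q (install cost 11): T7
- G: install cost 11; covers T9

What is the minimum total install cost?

Choose K and G: together they cover T2, T1, T7, T9 — every target.
Total install cost: 6 + 11 = 17.

17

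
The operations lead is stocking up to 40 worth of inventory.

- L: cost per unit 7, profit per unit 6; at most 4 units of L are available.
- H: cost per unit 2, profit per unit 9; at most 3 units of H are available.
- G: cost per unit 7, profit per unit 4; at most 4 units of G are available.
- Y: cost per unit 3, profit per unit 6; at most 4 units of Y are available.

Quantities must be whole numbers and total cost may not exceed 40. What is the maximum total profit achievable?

69

3×L, 3×H, and 4×Y: cost 39 ≤ 40, profit 3·6 + 3·9 + 4·6 = 69.
2×L, 3×H, 1×G, and 4×Y: cost 39 ≤ 40, profit 2·6 + 3·9 + 1·4 + 4·6 = 67.
Best is 69.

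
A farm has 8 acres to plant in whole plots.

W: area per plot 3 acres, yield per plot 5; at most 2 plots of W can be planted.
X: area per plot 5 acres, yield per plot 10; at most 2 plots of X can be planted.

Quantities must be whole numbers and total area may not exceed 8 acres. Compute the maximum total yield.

15

X has the best ratio (10/5); taking only X gives at most 1×10 = 10 (stopped by the area limit).
Mixing does better — 1×W and 1×X: area 8 ≤ 8, yield 1·5 + 1·10 = 15.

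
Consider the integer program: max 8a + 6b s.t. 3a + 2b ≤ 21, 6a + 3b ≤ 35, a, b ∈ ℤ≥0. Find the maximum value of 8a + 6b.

62

(a,b)=(1,9) is feasible, giving 62.
(a,b)=(0,10) is feasible, giving 60.
(a,b)=(1,8) is feasible, giving 56.
Maximum is 62 at (a,b)=(1,9).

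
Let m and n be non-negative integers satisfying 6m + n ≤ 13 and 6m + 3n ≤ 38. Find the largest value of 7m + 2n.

24

Relaxing integrality, the LP optimum is 25.58 at (m,n) = (0.0833, 12.5), which is not an integer point.
(m,n)=(0,12): 6·0+1·12=12≤13, 6·0+3·12=36≤38, objective 24.
(m,n)=(0,11): 6·0+1·11=11≤13, 6·0+3·11=33≤38, objective 22.
No feasible integer point exceeds 24.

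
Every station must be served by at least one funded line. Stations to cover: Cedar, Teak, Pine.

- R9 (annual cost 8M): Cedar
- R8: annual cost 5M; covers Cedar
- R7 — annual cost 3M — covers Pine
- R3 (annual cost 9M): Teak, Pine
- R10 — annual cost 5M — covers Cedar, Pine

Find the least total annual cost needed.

This is a weighted set-cover instance.
Choose R8 and R3: together they cover Cedar, Teak, Pine — every station.
Total annual cost: 5 + 9 = 14.
No cover costs less than 14.

14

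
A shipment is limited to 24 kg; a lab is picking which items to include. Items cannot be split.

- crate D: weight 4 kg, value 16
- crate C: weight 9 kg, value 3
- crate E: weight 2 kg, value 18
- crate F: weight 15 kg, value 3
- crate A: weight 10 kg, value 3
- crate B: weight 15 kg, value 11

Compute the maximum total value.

Take crate D, crate E, and crate B: weight 4 + 2 + 15 = 21 ≤ 24, value 16 + 18 + 11 = 45.
No other feasible combination does better.

45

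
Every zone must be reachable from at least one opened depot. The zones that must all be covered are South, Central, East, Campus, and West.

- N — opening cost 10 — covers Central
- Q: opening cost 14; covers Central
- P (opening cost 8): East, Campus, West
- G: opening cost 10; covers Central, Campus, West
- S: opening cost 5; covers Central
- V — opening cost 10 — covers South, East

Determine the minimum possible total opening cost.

20

The greedy cost-per-new-zone heuristic would pick P, S, and V for 23, but a cheaper cover exists.
Choose G and V: together they cover South, Central, East, Campus, West — every zone.
Total opening cost: 10 + 10 = 20.
No cover costs less than 20.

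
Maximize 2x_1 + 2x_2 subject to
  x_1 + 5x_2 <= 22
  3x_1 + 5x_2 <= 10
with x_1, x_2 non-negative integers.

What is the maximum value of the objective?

Relaxing integrality, the LP optimum is 6.67 at (x_1,x_2) = (3.33, 0), which is not an integer point.
(x_1,x_2)=(3,0): 1·3+5·0=3≤22, 3·3+5·0=9≤10, objective 6.
(x_1,x_2)=(2,0): 1·2+5·0=2≤22, 3·2+5·0=6≤10, objective 4.
Maximum is 6 at (x_1,x_2)=(3,0).

6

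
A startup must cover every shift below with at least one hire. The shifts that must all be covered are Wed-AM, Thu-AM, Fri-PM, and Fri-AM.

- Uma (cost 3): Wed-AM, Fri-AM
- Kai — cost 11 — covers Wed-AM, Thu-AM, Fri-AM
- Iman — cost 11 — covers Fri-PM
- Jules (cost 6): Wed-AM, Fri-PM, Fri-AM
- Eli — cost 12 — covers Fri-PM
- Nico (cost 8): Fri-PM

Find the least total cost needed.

17

The greedy cost-per-new-shift heuristic would pick Uma, Jules, and Kai for 20, but a cheaper cover exists.
Choose Kai and Jules: together they cover Wed-AM, Thu-AM, Fri-PM, Fri-AM — every shift.
Total cost: 11 + 6 = 17.
No cover costs less than 17.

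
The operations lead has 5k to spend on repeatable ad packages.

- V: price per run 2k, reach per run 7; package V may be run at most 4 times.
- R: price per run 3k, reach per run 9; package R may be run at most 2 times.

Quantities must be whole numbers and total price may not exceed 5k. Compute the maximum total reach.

This is a bounded integer knapsack.
Take 1×V and 1×R: price 5 ≤ 5, reach 1·7 + 1·9 = 16.
No other integer combination yields more.

16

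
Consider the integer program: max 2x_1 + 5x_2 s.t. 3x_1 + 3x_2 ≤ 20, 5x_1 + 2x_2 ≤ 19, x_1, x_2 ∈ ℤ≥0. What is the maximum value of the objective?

The continuous relaxation peaks at (0, 6.67) with value 33.33; rounding to a feasible lattice point costs some objective.
(x_1,x_2)=(0,6): 3·0+3·6=18≤20, 5·0+2·6=12≤19, objective 30.
(x_1,x_2)=(1,5): 3·1+3·5=18≤20, 5·1+2·5=15≤19, objective 27.
(x_1,x_2)=(0,5): 3·0+3·5=15≤20, 5·0+2·5=10≤19, objective 25.
The best lattice point is (0,6), giving 30.

30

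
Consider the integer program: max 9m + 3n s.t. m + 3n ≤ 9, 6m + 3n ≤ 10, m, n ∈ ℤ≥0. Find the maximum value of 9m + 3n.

12

(m,n)=(1,1): 1·1+3·1=4≤9, 6·1+3·1=9≤10, objective 12.
(m,n)=(1,0): 1·1+3·0=1≤9, 6·1+3·0=6≤10, objective 9.
(m,n)=(0,2): 1·0+3·2=6≤9, 6·0+3·2=6≤10, objective 6.
(m,n)=(0,1): 1·0+3·1=3≤9, 6·0+3·1=3≤10, objective 3.
The best lattice point is (1,1), giving 12.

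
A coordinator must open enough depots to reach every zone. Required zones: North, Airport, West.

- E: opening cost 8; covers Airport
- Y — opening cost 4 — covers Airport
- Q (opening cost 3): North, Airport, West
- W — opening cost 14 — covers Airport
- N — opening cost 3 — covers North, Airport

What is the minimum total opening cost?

Q alone covers North, Airport, West — every zone.
Total opening cost: 3.
No cover costs less than 3.

3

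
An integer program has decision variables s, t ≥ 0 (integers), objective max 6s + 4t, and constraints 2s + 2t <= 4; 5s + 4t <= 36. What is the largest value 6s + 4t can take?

12

(s,t)=(2,0): 2·2+2·0=4≤4, 5·2+4·0=10≤36, objective 12.
(s,t)=(1,1): 2·1+2·1=4≤4, 5·1+4·1=9≤36, objective 10.
Maximum is 12 at (s,t)=(2,0).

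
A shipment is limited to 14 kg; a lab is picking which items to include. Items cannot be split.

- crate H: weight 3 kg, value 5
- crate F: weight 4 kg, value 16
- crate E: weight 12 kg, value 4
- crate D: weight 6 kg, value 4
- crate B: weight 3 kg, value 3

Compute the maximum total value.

25

Treat it as a binary knapsack problem.
crate H + crate F + crate D: weight 3 + 4 + 6 = 13 ≤ 14, value 5 + 16 + 4 = 25.
crate H + crate F + crate B: weight 3 + 4 + 3 = 10 ≤ 14, value 5 + 16 + 3 = 24.
Best is crate H, crate F, and crate D with total value 25.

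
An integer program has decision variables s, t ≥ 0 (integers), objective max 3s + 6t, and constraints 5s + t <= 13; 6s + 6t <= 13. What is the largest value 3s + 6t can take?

(s,t)=(0,2) is feasible, giving 12.
(s,t)=(1,1) is feasible, giving 9.
(s,t)=(0,1) is feasible, giving 6.
The best lattice point is (0,2), giving 12.

12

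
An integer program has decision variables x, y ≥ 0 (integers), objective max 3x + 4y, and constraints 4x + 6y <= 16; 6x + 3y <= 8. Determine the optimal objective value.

8

(x,y)=(0,2) is feasible, giving 8.
(x,y)=(0,1) is feasible, giving 4.
The best lattice point is (0,2), giving 8.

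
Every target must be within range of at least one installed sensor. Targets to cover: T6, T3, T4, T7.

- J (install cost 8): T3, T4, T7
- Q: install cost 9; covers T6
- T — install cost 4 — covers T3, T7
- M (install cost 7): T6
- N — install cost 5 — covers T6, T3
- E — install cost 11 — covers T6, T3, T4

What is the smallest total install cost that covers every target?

13

This is a weighted set-cover instance.
The greedy cost-per-new-target heuristic would pick T, N, and J for 17, but a cheaper cover exists.
Choose J and N: together they cover T6, T3, T4, T7 — every target.
Total install cost: 8 + 5 = 13.
No cover costs less than 13.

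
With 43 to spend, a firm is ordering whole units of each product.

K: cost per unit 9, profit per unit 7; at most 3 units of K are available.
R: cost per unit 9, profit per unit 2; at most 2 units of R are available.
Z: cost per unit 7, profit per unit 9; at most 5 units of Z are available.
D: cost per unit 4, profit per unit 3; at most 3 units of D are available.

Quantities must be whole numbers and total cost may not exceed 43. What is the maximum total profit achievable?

Z has the best ratio (9/7); taking only Z gives at most 5×9 = 45 (stopped by the supply cap of 5).
Mixing does better — 5×Z and 2×D: cost 43 ≤ 43, profit 5·9 + 2·3 = 51.

51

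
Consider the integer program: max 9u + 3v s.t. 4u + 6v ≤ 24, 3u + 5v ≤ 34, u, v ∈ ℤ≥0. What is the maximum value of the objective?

54

(u,v)=(6,0): 4·6+6·0=24≤24, 3·6+5·0=18≤34, objective 54.
(u,v)=(5,0): 4·5+6·0=20≤24, 3·5+5·0=15≤34, objective 45.
The best lattice point is (6,0), giving 54.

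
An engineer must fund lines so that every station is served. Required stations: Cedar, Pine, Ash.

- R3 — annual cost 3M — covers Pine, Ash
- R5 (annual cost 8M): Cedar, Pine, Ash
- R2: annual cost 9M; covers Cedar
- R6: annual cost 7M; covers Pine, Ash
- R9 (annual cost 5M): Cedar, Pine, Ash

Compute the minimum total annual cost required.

The greedy cost-per-new-station heuristic would pick R3 and R9 for 8, but a cheaper cover exists.
R9 alone covers Cedar, Pine, Ash — every station.
Total annual cost: 5.
No cover costs less than 5.

5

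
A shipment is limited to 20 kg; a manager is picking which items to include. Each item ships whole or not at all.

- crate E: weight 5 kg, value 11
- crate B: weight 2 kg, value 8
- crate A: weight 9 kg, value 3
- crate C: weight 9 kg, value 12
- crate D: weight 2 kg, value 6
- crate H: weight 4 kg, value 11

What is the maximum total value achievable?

42

This is a 0-1 knapsack instance.
Allowing fractional choices, the relaxed optimum would be about 45.3, but items are indivisible.
crate E + crate C + crate D + crate H: weight 5 + 9 + 2 + 4 = 20 ≤ 20, value 11 + 12 + 6 + 11 = 40.
crate E + crate B + crate C + crate H: weight 5 + 2 + 9 + 4 = 20 ≤ 20, value 11 + 8 + 12 + 11 = 42.
Best is crate E, crate B, crate C, and crate H with total value 42.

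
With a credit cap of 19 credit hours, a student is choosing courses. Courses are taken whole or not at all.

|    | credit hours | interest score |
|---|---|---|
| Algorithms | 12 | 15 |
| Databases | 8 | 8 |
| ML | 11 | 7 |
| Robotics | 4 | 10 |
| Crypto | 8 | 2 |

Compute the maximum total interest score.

25

Algorithms + Robotics: credit hours 12 + 4 = 16 ≤ 19, interest score 15 + 10 = 25.
Databases + Robotics: credit hours 8 + 4 = 12 ≤ 19, interest score 8 + 10 = 18.
Best is Algorithms and Robotics with total interest score 25.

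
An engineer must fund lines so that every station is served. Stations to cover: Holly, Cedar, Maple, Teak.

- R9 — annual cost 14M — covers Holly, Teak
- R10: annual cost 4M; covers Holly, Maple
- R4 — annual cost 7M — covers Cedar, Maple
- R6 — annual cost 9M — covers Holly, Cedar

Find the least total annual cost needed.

21

The greedy cost-per-new-station heuristic would pick R10, R4, and R9 for 25, but a cheaper cover exists.
Choose R9 and R4: together they cover Holly, Cedar, Maple, Teak — every station.
Total annual cost: 14 + 7 = 21.
No cover costs less than 21.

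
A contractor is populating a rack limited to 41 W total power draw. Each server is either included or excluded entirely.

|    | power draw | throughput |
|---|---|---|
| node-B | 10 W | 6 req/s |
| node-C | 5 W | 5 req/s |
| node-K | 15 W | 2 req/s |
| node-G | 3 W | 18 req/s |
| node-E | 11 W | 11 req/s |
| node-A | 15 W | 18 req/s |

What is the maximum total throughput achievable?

53

Allowing fractional choices, the relaxed optimum would be about 56.2, but servers are indivisible.
node-C + node-G + node-E + node-A: power draw 5 + 3 + 11 + 15 = 34 ≤ 41, throughput 5 + 18 + 11 + 18 = 52.
node-B + node-G + node-E + node-A: power draw 10 + 3 + 11 + 15 = 39 ≤ 41, throughput 6 + 18 + 11 + 18 = 53.
Best is node-B, node-G, node-E, and node-A with total throughput 53.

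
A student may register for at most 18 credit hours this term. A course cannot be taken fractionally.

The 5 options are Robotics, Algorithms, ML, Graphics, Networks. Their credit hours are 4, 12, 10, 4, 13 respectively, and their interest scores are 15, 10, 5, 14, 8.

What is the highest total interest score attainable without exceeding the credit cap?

Treat it as a binary knapsack problem.
Robotics + Graphics: credit hours 4 + 4 = 8 ≤ 18, interest score 15 + 14 = 29.
Robotics + Algorithms: credit hours 4 + 12 = 16 ≤ 18, interest score 15 + 10 = 25.
Robotics + ML + Graphics: credit hours 4 + 10 + 4 = 18 ≤ 18, interest score 15 + 5 + 14 = 34.
Best is Robotics, ML, and Graphics with total interest score 34.

34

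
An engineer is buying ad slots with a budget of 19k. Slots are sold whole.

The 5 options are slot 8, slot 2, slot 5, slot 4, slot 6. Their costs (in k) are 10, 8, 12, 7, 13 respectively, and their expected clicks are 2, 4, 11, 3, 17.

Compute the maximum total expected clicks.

17

Allowing fractional choices, the relaxed optimum would be about 22.5, but ad slots are indivisible.
slot 6: cost 13 ≤ 19, expected clicks 17.
slot 5 + slot 4: cost 12 + 7 = 19 ≤ 19, expected clicks 11 + 3 = 14.
slot 5: cost 12 ≤ 19, expected clicks 11.
Best is slot 6 with total expected clicks 17.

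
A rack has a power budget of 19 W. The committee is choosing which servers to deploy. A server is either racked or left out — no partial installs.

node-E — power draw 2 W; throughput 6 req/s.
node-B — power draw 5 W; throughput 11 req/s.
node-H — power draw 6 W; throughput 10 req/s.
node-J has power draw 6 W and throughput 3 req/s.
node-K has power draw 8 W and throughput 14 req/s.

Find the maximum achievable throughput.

Treat it as a binary knapsack problem.
node-E + node-B + node-K: power draw 2 + 5 + 8 = 15 ≤ 19, throughput 6 + 11 + 14 = 31.
node-B + node-H + node-K: power draw 5 + 6 + 8 = 19 ≤ 19, throughput 11 + 10 + 14 = 35.
node-E + node-H + node-K: power draw 2 + 6 + 8 = 16 ≤ 19, throughput 6 + 10 + 14 = 30.
Best is node-B, node-H, and node-K with total throughput 35.

35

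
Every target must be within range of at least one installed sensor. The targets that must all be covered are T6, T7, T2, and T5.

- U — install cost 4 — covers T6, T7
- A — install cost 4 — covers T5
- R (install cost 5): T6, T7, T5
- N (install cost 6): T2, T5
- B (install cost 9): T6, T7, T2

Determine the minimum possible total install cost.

10

The greedy cost-per-new-target heuristic would pick R and N for 11, but a cheaper cover exists.
Choose U and N: together they cover T6, T7, T2, T5 — every target.
Total install cost: 4 + 6 = 10.
No cover costs less than 10.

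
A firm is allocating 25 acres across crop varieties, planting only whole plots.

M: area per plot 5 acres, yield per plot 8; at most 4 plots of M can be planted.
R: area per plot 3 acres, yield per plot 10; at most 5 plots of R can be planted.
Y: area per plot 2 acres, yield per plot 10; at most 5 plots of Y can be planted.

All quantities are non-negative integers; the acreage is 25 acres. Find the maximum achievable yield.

100

This is a bounded integer knapsack.
Take 5×R and 5×Y: area 25 ≤ 25, yield 5·10 + 5·10 = 100.
Y has the best ratio (10/2) and is taken to its limit of 5; remaining capacity is filled optimally with the others.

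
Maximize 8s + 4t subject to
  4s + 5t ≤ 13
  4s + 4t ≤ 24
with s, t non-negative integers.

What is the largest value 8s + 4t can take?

24

(s,t)=(3,0): 4·3+5·0=12≤13, 4·3+4·0=12≤24, objective 24.
(s,t)=(2,1): 4·2+5·1=13≤13, 4·2+4·1=12≤24, objective 20.
The best lattice point is (3,0), giving 24.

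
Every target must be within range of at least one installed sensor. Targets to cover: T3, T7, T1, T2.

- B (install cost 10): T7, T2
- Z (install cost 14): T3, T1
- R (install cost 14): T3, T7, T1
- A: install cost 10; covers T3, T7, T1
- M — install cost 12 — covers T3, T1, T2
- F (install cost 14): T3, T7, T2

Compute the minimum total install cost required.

Choose B and A: together they cover T3, T7, T1, T2 — every target.
Total install cost: 10 + 10 = 20.
No cover costs less than 20.

20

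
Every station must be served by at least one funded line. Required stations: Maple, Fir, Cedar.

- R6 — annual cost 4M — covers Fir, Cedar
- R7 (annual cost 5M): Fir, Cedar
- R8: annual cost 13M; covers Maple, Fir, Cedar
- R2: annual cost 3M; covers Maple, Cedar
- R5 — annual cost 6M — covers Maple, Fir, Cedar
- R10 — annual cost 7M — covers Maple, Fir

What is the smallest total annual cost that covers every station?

6

This is a weighted set-cover instance.
The greedy cost-per-new-station heuristic would pick R2 and R6 for 7, but a cheaper cover exists.
R5 alone covers Maple, Fir, Cedar — every station.
Total annual cost: 6.
No cover costs less than 6.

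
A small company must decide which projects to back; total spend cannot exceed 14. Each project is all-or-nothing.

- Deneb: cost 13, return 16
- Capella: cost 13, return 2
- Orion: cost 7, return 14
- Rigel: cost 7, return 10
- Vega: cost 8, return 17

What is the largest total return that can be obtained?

24

Allowing fractional choices, the relaxed optimum would be about 29.0, but projects are indivisible.
Orion + Rigel: cost 7 + 7 = 14 ≤ 14, return 14 + 10 = 24.
Deneb: cost 13 ≤ 14, return 16.
Vega: cost 8 ≤ 14, return 17.
Best is Orion and Rigel with total return 24.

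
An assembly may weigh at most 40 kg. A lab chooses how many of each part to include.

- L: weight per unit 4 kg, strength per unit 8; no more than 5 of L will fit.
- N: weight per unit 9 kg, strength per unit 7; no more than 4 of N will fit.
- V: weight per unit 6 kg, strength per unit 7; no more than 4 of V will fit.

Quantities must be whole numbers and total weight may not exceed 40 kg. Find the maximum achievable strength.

L has the best ratio (8/4); taking only L gives at most 5×8 = 40 (stopped by the supply cap of 5).
Mixing does better — 5×L and 3×V: weight 38 ≤ 40, strength 5·8 + 3·7 = 61.

61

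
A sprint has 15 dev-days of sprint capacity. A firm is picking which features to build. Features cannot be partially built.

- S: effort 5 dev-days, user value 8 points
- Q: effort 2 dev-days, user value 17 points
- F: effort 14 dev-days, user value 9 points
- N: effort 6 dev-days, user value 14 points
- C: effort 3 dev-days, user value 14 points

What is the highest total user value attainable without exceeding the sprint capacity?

Q + N + C: effort 2 + 6 + 3 = 11 ≤ 15, user value 17 + 14 + 14 = 45.
S + Q + C: effort 5 + 2 + 3 = 10 ≤ 15, user value 8 + 17 + 14 = 39.
S + Q + N: effort 5 + 2 + 6 = 13 ≤ 15, user value 8 + 17 + 14 = 39.
Best is Q, N, and C with total user value 45.

45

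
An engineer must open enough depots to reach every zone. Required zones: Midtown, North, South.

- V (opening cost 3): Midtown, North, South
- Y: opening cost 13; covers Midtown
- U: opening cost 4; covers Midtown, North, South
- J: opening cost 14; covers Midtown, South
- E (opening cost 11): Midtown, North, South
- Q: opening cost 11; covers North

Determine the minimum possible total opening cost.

3

V alone covers Midtown, North, South — every zone.
Total opening cost: 3.
No cover costs less than 3.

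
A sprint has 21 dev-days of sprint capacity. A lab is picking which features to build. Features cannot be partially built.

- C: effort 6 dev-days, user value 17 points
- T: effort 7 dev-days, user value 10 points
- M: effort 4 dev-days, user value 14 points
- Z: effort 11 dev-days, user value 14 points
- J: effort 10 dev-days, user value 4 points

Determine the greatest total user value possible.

45

Allowing fractional choices, the relaxed optimum would be about 46.1, but features are indivisible.
C + M + J: effort 6 + 4 + 10 = 20 ≤ 21, user value 17 + 14 + 4 = 35.
C + M + Z: effort 6 + 4 + 11 = 21 ≤ 21, user value 17 + 14 + 14 = 45.
C + T + M: effort 6 + 7 + 4 = 17 ≤ 21, user value 17 + 10 + 14 = 41.
Best is C, M, and Z with total user value 45.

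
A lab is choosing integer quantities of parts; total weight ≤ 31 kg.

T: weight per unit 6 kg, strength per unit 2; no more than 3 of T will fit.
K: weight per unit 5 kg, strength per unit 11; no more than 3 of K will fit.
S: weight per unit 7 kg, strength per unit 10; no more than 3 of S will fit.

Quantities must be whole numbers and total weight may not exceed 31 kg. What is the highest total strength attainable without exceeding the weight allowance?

53

3×K and 2×S: weight 29 ≤ 31, strength 3·11 + 2·10 = 53.
2×K and 3×S: weight 31 ≤ 31, strength 2·11 + 3·10 = 52.
Best is 53.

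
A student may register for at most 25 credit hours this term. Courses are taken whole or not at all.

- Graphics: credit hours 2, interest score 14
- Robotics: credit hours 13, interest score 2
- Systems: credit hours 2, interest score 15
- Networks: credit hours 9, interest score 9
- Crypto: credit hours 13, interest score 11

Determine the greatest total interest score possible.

Treat it as a binary knapsack problem.
Take Graphics, Systems, and Crypto: credit hours 2 + 2 + 13 = 17 ≤ 25, interest score 14 + 15 + 11 = 40.
No other feasible combination does better.

40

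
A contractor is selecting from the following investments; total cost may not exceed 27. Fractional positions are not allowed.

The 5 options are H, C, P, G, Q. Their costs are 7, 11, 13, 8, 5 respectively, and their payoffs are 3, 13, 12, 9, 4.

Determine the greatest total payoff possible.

26

C + G + Q: cost 11 + 8 + 5 = 24 ≤ 27, payoff 13 + 9 + 4 = 26.
C + P: cost 11 + 13 = 24 ≤ 27, payoff 13 + 12 = 25.
H + C + G: cost 7 + 11 + 8 = 26 ≤ 27, payoff 3 + 13 + 9 = 25.
Best is C, G, and Q with total payoff 26.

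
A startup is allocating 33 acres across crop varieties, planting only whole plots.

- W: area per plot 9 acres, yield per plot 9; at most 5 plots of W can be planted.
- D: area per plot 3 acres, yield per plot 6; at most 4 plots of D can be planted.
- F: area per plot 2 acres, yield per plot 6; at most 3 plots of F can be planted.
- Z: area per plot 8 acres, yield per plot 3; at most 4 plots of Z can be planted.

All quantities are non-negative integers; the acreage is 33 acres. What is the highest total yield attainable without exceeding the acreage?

F has the best ratio (6/2); taking only F gives at most 3×6 = 18 (stopped by the supply cap of 3).
Mixing does better — 2×W, 3×D, and 3×F: area 33 ≤ 33, yield 2·9 + 3·6 + 3·6 = 54.

54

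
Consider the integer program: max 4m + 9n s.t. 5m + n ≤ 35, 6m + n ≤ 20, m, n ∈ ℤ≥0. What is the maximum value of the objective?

180

(m,n)=(0,20) is feasible, giving 180.
(m,n)=(0,19) is feasible, giving 171.
The best lattice point is (0,20), giving 180.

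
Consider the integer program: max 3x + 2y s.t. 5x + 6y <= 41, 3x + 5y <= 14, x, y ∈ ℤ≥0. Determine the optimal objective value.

(x,y)=(4,0): 5·4+6·0=20≤41, 3·4+5·0=12≤14, objective 12.
(x,y)=(3,1): 5·3+6·1=21≤41, 3·3+5·1=14≤14, objective 11.
(x,y)=(3,0): 5·3+6·0=15≤41, 3·3+5·0=9≤14, objective 9.
No feasible integer point exceeds 12.

12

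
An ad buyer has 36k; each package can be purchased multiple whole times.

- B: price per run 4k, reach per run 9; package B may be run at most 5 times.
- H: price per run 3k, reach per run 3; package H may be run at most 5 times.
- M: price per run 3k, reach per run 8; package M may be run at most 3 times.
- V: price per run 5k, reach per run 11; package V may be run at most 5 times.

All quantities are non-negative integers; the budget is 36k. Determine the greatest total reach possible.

Take 3×B, 3×M, and 3×V: price 36 ≤ 36, reach 3·9 + 3·8 + 3·11 = 84.
M has the best ratio (8/3) and is taken to its limit of 3; remaining capacity is filled optimally with the others.

84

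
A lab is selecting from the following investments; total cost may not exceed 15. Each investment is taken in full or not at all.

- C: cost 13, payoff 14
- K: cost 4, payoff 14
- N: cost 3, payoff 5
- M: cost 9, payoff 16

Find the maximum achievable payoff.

30

Take K and M: cost 4 + 9 = 13 ≤ 15, payoff 14 + 16 = 30.
No other feasible combination does better.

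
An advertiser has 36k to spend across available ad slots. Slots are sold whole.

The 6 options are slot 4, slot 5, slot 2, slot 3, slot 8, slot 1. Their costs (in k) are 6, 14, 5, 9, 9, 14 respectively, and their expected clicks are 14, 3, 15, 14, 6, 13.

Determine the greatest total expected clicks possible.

This is a 0-1 knapsack instance.
Allowing fractional choices, the relaxed optimum would be about 57.3, but ad slots are indivisible.
slot 4 + slot 2 + slot 3 + slot 8: cost 6 + 5 + 9 + 9 = 29 ≤ 36, expected clicks 14 + 15 + 14 + 6 = 49.
slot 4 + slot 2 + slot 3 + slot 1: cost 6 + 5 + 9 + 14 = 34 ≤ 36, expected clicks 14 + 15 + 14 + 13 = 56.
slot 4 + slot 2 + slot 8 + slot 1: cost 6 + 5 + 9 + 14 = 34 ≤ 36, expected clicks 14 + 15 + 6 + 13 = 48.
Best is slot 4, slot 2, slot 3, and slot 1 with total expected clicks 56.

56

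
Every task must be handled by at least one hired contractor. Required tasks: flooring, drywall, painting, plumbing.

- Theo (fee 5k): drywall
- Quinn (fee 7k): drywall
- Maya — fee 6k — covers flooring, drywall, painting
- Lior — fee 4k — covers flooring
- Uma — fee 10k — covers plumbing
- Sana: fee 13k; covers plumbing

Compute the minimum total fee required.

16

This is a weighted set-cover instance.
Choose Maya and Uma: together they cover flooring, drywall, painting, plumbing — every task.
Total fee: 6 + 10 = 16.
No cover costs less than 16.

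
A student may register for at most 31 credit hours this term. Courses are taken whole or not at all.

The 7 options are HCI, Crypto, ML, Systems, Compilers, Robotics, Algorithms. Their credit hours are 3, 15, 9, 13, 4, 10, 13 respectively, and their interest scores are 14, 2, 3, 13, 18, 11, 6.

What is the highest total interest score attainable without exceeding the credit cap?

Allowing fractional choices, the relaxed optimum would be about 56.5, but courses are indivisible.
HCI + Systems + Compilers + Robotics: credit hours 3 + 13 + 4 + 10 = 30 ≤ 31, interest score 14 + 13 + 18 + 11 = 56.
HCI + Compilers + Robotics + Algorithms: credit hours 3 + 4 + 10 + 13 = 30 ≤ 31, interest score 14 + 18 + 11 + 6 = 49.
HCI + ML + Systems + Compilers: credit hours 3 + 9 + 13 + 4 = 29 ≤ 31, interest score 14 + 3 + 13 + 18 = 48.
Best is HCI, Systems, Compilers, and Robotics with total interest score 56.

56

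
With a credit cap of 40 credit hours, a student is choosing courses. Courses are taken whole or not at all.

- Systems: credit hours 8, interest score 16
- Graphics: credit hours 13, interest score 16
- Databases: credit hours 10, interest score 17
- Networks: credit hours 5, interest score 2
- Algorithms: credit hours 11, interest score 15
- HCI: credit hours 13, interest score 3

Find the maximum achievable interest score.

Allowing fractional choices, the relaxed optimum would be about 61.5, but courses are indivisible.
Systems + Databases + Networks + Algorithms: credit hours 8 + 10 + 5 + 11 = 34 ≤ 40, interest score 16 + 17 + 2 + 15 = 50.
Systems + Graphics + Databases + Networks: credit hours 8 + 13 + 10 + 5 = 36 ≤ 40, interest score 16 + 16 + 17 + 2 = 51.
Best is Systems, Graphics, Databases, and Networks with total interest score 51.

51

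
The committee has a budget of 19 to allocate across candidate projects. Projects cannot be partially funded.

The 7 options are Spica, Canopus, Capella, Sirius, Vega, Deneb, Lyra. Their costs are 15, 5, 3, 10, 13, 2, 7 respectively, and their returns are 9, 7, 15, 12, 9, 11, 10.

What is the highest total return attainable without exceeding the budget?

43

Allowing fractional choices, the relaxed optimum would be about 45.4, but projects are indivisible.
Capella + Sirius + Deneb: cost 3 + 10 + 2 = 15 ≤ 19, return 15 + 12 + 11 = 38.
Canopus + Capella + Deneb + Lyra: cost 5 + 3 + 2 + 7 = 17 ≤ 19, return 7 + 15 + 11 + 10 = 43.
Capella + Deneb + Lyra: cost 3 + 2 + 7 = 12 ≤ 19, return 15 + 11 + 10 = 36.
Best is Canopus, Capella, Deneb, and Lyra with total return 43.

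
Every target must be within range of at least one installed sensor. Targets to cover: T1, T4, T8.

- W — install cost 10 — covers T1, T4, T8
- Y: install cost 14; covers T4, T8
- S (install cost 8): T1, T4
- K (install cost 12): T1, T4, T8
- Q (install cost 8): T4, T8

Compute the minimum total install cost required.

10

W alone covers T1, T4, T8 — every target.
Total install cost: 10.
No cover costs less than 10.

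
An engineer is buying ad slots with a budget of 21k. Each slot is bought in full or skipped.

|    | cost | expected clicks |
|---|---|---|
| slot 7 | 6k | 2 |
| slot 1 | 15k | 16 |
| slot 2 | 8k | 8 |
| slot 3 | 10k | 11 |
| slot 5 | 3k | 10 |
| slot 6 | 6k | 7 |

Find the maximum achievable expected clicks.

29

Allowing fractional choices, the relaxed optimum would be about 30.1, but ad slots are indivisible.
slot 3 + slot 5 + slot 6: cost 10 + 3 + 6 = 19 ≤ 21, expected clicks 11 + 10 + 7 = 28.
slot 1 + slot 5: cost 15 + 3 = 18 ≤ 21, expected clicks 16 + 10 = 26.
slot 2 + slot 3 + slot 5: cost 8 + 10 + 3 = 21 ≤ 21, expected clicks 8 + 11 + 10 = 29.
Best is slot 2, slot 3, and slot 5 with total expected clicks 29.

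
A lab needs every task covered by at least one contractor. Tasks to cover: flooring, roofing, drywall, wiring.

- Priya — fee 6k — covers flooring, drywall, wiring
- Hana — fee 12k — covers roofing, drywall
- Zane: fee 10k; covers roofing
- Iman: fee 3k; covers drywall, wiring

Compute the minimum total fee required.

The greedy cost-per-new-task heuristic would pick Iman, Priya, and Zane for 19, but a cheaper cover exists.
Choose Priya and Zane: together they cover flooring, roofing, drywall, wiring — every task.
Total fee: 6 + 10 = 16.
No cover costs less than 16.

16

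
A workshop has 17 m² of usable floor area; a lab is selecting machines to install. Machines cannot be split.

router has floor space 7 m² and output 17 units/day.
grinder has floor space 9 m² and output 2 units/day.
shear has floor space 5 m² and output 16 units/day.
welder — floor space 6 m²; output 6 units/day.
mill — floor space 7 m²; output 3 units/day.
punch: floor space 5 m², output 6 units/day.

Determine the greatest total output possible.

This is an integer program with binary decision variables.
router + shear + punch: floor space 7 + 5 + 5 = 17 ≤ 17, output 17 + 16 + 6 = 39.
shear + welder + punch: floor space 5 + 6 + 5 = 16 ≤ 17, output 16 + 6 + 6 = 28.
router + shear: floor space 7 + 5 = 12 ≤ 17, output 17 + 16 = 33.
Best is router, shear, and punch with total output 39.

39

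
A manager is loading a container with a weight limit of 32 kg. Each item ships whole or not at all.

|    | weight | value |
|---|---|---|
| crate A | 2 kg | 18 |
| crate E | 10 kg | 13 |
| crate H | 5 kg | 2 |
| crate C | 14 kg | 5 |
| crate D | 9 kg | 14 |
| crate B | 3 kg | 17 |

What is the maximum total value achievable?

Allowing fractional choices, the relaxed optimum would be about 65.1, but items are indivisible.
crate A + crate C + crate D + crate B: weight 2 + 14 + 9 + 3 = 28 ≤ 32, value 18 + 5 + 14 + 17 = 54.
crate A + crate E + crate D + crate B: weight 2 + 10 + 9 + 3 = 24 ≤ 32, value 18 + 13 + 14 + 17 = 62.
crate A + crate E + crate H + crate D + crate B: weight 2 + 10 + 5 + 9 + 3 = 29 ≤ 32, value 18 + 13 + 2 + 14 + 17 = 64.
Best is crate A, crate E, crate H, crate D, and crate B with total value 64.

64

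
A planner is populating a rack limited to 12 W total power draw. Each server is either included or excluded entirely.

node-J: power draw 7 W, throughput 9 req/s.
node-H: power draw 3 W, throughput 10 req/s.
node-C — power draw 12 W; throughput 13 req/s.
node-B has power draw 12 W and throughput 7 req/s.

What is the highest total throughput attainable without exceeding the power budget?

Treat it as a binary knapsack problem.
node-J + node-H: power draw 7 + 3 = 10 ≤ 12, throughput 9 + 10 = 19.
node-C: power draw 12 ≤ 12, throughput 13.
Best is node-J and node-H with total throughput 19.

19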